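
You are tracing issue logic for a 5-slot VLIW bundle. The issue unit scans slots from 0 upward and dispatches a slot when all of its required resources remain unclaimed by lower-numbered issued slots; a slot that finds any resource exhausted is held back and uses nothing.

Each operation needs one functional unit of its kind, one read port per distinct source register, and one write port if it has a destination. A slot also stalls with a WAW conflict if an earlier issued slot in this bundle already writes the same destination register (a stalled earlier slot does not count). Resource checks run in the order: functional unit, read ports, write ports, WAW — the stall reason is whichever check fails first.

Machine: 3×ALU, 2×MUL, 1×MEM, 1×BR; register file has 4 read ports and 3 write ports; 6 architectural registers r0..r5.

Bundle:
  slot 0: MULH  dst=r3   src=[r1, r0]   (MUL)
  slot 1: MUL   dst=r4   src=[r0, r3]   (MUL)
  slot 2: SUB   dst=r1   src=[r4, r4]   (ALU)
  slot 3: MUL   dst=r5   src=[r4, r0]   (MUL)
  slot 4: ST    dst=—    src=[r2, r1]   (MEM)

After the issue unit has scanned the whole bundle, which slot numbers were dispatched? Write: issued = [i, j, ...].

slot 0 (MUL): ISSUE — free A3,Mu1,Ld1,B1 rp2 wp2
slot 1 (MUL): ISSUE — free A3,Mu0,Ld1,B1 rp0 wp1
slot 2 (ALU): stall RD_PORT — free A3,Mu0,Ld1,B1 rp0 wp1
slot 3 (MUL): stall FU — free A3,Mu0,Ld1,B1 rp0 wp1
slot 4 (MEM): stall RD_PORT — free A3,Mu0,Ld1,B1 rp0 wp1

issued = [0, 1]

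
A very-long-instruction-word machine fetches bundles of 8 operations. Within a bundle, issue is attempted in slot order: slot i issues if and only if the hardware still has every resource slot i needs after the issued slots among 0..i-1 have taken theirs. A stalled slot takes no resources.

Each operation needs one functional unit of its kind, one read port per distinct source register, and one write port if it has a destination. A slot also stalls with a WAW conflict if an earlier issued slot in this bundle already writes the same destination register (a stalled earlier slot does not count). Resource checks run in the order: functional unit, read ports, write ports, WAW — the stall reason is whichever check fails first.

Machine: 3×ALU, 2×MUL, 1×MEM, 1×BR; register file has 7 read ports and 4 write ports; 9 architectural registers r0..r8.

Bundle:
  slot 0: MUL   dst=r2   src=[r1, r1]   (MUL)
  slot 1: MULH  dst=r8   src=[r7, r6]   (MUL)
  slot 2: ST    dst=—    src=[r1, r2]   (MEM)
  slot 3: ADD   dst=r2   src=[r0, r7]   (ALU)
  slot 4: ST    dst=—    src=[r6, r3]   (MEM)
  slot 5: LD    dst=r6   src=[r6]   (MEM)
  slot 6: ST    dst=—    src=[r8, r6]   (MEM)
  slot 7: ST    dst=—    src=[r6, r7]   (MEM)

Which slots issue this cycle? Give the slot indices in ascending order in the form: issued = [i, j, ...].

issued = [0, 1, 2]

(0) want 1×MUL +1rd +1wr — yes → AL3|MU1|ME1|BR1|rd6|wr3
(1) want 1×MUL +2rd +1wr — yes → AL3|MU0|ME1|BR1|rd4|wr2
(2) want 1×MEM +2rd +0wr — yes → AL3|MU0|ME0|BR1|rd2|wr2
(3) want 1×ALU +2rd +1wr — WAW → AL3|MU0|ME0|BR1|rd2|wr2
(4) want 1×MEM +2rd +0wr — FU → AL3|MU0|ME0|BR1|rd2|wr2
(5) want 1×MEM +1rd +1wr — FU → AL3|MU0|ME0|BR1|rd2|wr2
(6) want 1×MEM +2rd +0wr — FU → AL3|MU0|ME0|BR1|rd2|wr2
(7) want 1×MEM +2rd +0wr — FU → AL3|MU0|ME0|BR1|rd2|wr2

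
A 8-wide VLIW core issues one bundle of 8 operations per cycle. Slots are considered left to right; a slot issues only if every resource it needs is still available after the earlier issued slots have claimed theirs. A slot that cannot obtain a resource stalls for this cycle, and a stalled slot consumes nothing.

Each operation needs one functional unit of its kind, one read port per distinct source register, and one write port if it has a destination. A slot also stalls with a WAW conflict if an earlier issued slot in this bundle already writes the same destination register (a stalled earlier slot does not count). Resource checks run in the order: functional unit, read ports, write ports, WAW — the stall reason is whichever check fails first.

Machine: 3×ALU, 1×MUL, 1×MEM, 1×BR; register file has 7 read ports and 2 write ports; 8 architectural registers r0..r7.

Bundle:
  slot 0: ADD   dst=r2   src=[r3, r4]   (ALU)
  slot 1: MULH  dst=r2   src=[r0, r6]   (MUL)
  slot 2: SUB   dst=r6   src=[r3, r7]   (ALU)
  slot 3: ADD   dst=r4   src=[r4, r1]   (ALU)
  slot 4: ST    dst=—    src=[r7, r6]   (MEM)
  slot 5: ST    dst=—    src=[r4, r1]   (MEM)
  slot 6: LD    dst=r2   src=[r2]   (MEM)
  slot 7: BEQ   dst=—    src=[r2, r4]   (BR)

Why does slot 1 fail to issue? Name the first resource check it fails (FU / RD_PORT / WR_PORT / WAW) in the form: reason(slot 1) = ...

(0) want 1×ALU +2rd +1wr — yes → AL2|MU1|ME1|BR1|rd5|wr1
(1) want 1×MUL +2rd +1wr — WAW → AL2|MU1|ME1|BR1|rd5|wr1
(2) want 1×ALU +2rd +1wr — yes → AL1|MU1|ME1|BR1|rd3|wr0
(3) want 1×ALU +2rd +1wr — WR_PORT → AL1|MU1|ME1|BR1|rd3|wr0
(4) want 1×MEM +2rd +0wr — yes → AL1|MU1|ME0|BR1|rd1|wr0
(5) want 1×MEM +2rd +0wr — FU → AL1|MU1|ME0|BR1|rd1|wr0
(6) want 1×MEM +1rd +1wr — FU → AL1|MU1|ME0|BR1|rd1|wr0
(7) want 1×BR +2rd +0wr — RD_PORT → AL1|MU1|ME0|BR1|rd1|wr0

reason(slot 1) = WAW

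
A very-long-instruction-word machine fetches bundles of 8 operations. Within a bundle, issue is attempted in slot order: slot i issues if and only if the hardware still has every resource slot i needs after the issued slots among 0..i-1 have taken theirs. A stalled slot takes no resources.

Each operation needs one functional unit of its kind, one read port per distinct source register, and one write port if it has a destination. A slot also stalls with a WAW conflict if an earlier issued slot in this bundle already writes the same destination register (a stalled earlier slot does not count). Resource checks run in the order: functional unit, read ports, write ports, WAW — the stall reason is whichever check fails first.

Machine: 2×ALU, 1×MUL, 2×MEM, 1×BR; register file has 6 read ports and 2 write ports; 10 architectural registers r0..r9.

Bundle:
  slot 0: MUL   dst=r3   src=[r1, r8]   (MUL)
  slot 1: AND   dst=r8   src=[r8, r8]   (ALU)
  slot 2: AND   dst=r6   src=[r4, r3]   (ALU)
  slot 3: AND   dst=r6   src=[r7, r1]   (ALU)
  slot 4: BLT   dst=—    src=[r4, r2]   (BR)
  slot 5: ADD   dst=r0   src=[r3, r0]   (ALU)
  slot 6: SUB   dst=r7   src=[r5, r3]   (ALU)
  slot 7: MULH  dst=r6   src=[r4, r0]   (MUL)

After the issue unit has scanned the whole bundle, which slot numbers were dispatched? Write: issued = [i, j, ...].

issued = [0, 1, 4]

  0. MUL→r3 ⇒ go  {2A/0Mu/2Ld/1B | 4r 1w}
  1. ALU→r8 ⇒ go  {1A/0Mu/2Ld/1B | 3r 0w}
  2. ALU→r6 ⇒ no(WR_PORT)  {1A/0Mu/2Ld/1B | 3r 0w}
  3. ALU→r6 ⇒ no(WR_PORT)  {1A/0Mu/2Ld/1B | 3r 0w}
  4. BR ⇒ go  {1A/0Mu/2Ld/0B | 1r 0w}
  5. ALU→r0 ⇒ no(RD_PORT)  {1A/0Mu/2Ld/0B | 1r 0w}
  6. ALU→r7 ⇒ no(RD_PORT)  {1A/0Mu/2Ld/0B | 1r 0w}
  7. MUL→r6 ⇒ no(FU)  {1A/0Mu/2Ld/0B | 1r 0w}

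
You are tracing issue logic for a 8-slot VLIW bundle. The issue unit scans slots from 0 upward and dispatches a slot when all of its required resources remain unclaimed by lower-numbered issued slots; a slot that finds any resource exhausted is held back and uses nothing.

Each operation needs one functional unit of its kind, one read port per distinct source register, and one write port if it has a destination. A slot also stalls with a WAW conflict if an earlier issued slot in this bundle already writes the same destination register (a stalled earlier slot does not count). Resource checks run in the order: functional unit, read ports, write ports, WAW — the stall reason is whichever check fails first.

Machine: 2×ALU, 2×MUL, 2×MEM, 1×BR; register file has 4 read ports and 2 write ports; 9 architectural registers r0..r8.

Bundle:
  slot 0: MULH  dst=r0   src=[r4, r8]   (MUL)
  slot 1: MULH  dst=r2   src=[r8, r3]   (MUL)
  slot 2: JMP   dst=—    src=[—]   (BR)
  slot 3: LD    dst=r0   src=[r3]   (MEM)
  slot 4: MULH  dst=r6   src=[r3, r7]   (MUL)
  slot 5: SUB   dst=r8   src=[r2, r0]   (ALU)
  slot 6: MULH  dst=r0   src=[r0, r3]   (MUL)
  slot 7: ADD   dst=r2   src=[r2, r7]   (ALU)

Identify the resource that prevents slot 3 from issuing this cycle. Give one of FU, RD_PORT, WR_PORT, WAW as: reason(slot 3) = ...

[0] MUL needs rd=2 wr=1: ok; after: ALU=2 MUL=1 MEM=2 BR=1, R=2, W=1
[1] MUL needs rd=2 wr=1: ok; after: ALU=2 MUL=0 MEM=2 BR=1, R=0, W=0
[2] BR needs rd=0 wr=0: ok; after: ALU=2 MUL=0 MEM=2 BR=0, R=0, W=0
[3] MEM needs rd=1 wr=1: RD_PORT; after: ALU=2 MUL=0 MEM=2 BR=0, R=0, W=0
[4] MUL needs rd=2 wr=1: FU; after: ALU=2 MUL=0 MEM=2 BR=0, R=0, W=0
[5] ALU needs rd=2 wr=1: RD_PORT; after: ALU=2 MUL=0 MEM=2 BR=0, R=0, W=0
[6] MUL needs rd=2 wr=1: FU; after: ALU=2 MUL=0 MEM=2 BR=0, R=0, W=0
[7] ALU needs rd=2 wr=1: RD_PORT; after: ALU=2 MUL=0 MEM=2 BR=0, R=0, W=0

reason(slot 3) = RD_PORT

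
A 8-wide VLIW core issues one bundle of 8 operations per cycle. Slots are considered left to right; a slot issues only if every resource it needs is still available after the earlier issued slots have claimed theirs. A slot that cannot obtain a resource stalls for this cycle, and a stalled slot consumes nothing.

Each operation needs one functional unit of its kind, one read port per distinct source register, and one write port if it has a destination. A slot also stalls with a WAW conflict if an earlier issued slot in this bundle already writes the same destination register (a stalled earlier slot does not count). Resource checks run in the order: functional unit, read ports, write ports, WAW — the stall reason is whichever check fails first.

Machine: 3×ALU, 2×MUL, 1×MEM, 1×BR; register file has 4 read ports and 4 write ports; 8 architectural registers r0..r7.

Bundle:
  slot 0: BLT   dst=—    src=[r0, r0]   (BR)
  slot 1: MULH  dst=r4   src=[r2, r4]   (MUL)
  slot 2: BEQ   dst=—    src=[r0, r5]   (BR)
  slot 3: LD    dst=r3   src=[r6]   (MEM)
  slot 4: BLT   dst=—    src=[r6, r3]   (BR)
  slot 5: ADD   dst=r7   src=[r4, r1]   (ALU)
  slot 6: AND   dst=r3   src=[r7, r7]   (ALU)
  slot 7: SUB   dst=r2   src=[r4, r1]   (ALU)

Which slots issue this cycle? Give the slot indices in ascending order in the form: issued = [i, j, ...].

slot 0 (BR): ISSUE — free A3,Mu2,Ld1,B0 rp3 wp4
slot 1 (MUL): ISSUE — free A3,Mu1,Ld1,B0 rp1 wp3
slot 2 (BR): stall FU — free A3,Mu1,Ld1,B0 rp1 wp3
slot 3 (MEM): ISSUE — free A3,Mu1,Ld0,B0 rp0 wp2
slot 4 (BR): stall FU — free A3,Mu1,Ld0,B0 rp0 wp2
slot 5 (ALU): stall RD_PORT — free A3,Mu1,Ld0,B0 rp0 wp2
slot 6 (ALU): stall RD_PORT — free A3,Mu1,Ld0,B0 rp0 wp2
slot 7 (ALU): stall RD_PORT — free A3,Mu1,Ld0,B0 rp0 wp2

issued = [0, 1, 3]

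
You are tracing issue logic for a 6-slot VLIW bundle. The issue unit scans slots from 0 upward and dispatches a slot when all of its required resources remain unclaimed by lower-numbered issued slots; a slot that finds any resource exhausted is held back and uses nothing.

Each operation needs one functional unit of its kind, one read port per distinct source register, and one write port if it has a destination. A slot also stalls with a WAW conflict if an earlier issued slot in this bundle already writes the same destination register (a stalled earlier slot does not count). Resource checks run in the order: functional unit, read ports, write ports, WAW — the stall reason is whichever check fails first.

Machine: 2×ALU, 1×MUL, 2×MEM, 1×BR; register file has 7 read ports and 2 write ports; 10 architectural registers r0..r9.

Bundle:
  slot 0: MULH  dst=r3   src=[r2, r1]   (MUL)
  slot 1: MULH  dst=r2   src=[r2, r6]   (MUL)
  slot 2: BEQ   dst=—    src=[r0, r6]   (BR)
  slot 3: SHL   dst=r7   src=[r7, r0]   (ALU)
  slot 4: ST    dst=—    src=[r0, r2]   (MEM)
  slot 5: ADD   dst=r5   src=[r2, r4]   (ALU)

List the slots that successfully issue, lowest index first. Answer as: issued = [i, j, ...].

  0. MUL→r3 ⇒ go  {2A/0Mu/2Ld/1B | 5r 1w}
  1. MUL→r2 ⇒ no(FU)  {2A/0Mu/2Ld/1B | 5r 1w}
  2. BR ⇒ go  {2A/0Mu/2Ld/0B | 3r 1w}
  3. ALU→r7 ⇒ go  {1A/0Mu/2Ld/0B | 1r 0w}
  4. MEM ⇒ no(RD_PORT)  {1A/0Mu/2Ld/0B | 1r 0w}
  5. ALU→r5 ⇒ no(RD_PORT)  {1A/0Mu/2Ld/0B | 1r 0w}

issued = [0, 2, 3]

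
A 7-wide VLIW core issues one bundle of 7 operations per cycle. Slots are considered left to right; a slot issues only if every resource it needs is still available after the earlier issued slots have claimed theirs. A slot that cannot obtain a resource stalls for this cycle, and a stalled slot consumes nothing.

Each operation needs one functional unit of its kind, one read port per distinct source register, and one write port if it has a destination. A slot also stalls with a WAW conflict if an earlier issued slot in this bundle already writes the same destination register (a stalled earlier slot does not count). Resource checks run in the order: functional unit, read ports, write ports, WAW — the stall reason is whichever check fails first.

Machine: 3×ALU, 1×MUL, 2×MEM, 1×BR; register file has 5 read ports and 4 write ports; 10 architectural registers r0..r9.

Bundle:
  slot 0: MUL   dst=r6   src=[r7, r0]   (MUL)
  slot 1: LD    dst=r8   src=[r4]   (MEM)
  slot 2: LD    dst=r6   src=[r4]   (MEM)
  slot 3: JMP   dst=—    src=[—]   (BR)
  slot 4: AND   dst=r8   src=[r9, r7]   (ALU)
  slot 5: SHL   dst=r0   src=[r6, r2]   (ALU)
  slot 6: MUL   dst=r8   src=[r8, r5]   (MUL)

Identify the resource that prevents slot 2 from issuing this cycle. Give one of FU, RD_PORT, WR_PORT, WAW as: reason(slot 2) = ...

  0. MUL→r6 ⇒ go  {3A/0Mu/2Ld/1B | 3r 3w}
  1. MEM→r8 ⇒ go  {3A/0Mu/1Ld/1B | 2r 2w}
  2. MEM→r6 ⇒ no(WAW)  {3A/0Mu/1Ld/1B | 2r 2w}
  3. BR ⇒ go  {3A/0Mu/1Ld/0B | 2r 2w}
  4. ALU→r8 ⇒ no(WAW)  {3A/0Mu/1Ld/0B | 2r 2w}
  5. ALU→r0 ⇒ go  {2A/0Mu/1Ld/0B | 0r 1w}
  6. MUL→r8 ⇒ no(FU)  {2A/0Mu/1Ld/0B | 0r 1w}

reason(slot 2) = WAW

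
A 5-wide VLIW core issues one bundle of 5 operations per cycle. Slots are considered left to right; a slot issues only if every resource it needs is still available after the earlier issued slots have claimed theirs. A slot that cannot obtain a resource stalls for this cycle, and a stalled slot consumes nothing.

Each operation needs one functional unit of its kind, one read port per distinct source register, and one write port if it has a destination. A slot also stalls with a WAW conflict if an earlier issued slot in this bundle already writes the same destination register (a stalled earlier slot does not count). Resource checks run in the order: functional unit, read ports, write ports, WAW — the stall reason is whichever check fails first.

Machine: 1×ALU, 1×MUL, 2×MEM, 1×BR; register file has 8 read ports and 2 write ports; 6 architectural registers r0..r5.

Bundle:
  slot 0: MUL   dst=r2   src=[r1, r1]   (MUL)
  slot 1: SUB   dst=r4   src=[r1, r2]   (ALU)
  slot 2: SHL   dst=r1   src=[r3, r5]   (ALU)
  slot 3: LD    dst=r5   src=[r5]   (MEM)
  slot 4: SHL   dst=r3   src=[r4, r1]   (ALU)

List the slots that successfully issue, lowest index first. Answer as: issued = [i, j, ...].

issued = [0, 1]

(0) want 1×MUL +1rd +1wr — yes → AL1|MU0|ME2|BR1|rd7|wr1
(1) want 1×ALU +2rd +1wr — yes → AL0|MU0|ME2|BR1|rd5|wr0
(2) want 1×ALU +2rd +1wr — FU → AL0|MU0|ME2|BR1|rd5|wr0
(3) want 1×MEM +1rd +1wr — WR_PORT → AL0|MU0|ME2|BR1|rd5|wr0
(4) want 1×ALU +2rd +1wr — FU → AL0|MU0|ME2|BR1|rd5|wr0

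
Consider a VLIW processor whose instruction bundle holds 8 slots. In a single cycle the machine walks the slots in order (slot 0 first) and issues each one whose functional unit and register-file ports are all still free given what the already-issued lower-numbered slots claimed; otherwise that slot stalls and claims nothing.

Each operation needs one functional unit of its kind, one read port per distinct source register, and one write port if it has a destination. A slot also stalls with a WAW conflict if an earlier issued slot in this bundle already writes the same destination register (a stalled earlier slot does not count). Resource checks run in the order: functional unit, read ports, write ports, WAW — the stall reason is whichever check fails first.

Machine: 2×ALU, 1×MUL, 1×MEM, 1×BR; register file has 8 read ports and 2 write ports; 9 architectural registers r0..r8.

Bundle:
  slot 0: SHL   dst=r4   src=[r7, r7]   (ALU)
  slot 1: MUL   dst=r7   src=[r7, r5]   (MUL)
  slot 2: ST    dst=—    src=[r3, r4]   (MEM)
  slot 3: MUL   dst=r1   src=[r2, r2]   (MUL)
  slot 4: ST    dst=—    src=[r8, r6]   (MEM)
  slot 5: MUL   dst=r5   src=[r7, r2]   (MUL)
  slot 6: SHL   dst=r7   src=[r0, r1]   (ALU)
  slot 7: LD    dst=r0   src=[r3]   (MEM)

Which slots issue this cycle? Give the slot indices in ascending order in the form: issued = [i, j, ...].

issued = [0, 1, 2]

  0. ALU→r4 ⇒ go  {1A/1Mu/1Ld/1B | 7r 1w}
  1. MUL→r7 ⇒ go  {1A/0Mu/1Ld/1B | 5r 0w}
  2. MEM ⇒ go  {1A/0Mu/0Ld/1B | 3r 0w}
  3. MUL→r1 ⇒ no(FU)  {1A/0Mu/0Ld/1B | 3r 0w}
  4. MEM ⇒ no(FU)  {1A/0Mu/0Ld/1B | 3r 0w}
  5. MUL→r5 ⇒ no(FU)  {1A/0Mu/0Ld/1B | 3r 0w}
  6. ALU→r7 ⇒ no(WR_PORT)  {1A/0Mu/0Ld/1B | 3r 0w}
  7. MEM→r0 ⇒ no(FU)  {1A/0Mu/0Ld/1B | 3r 0w}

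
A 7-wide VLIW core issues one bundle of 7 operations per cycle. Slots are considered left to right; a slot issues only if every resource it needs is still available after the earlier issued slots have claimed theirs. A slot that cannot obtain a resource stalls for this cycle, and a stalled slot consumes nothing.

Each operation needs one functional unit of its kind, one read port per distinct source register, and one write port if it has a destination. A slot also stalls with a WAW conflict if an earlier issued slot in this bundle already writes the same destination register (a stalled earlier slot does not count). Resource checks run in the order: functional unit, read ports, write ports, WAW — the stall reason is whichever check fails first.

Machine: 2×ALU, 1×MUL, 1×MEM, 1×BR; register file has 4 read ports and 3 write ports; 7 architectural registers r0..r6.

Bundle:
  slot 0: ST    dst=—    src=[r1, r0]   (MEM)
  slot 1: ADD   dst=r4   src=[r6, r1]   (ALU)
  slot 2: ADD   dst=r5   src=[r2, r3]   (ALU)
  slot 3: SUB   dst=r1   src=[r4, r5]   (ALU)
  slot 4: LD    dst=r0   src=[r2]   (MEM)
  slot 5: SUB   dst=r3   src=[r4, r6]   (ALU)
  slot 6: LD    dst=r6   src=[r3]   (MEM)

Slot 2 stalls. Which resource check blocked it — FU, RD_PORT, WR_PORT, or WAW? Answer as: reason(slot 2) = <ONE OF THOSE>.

reason(slot 2) = RD_PORT

#0 MEM src=r1,r0 dispatched  <A:2 Mu:1 Ld:0 B:1 rd:2 wr:3>
#1 ALU src=r6,r1 dispatched  <A:1 Mu:1 Ld:0 B:1 rd:0 wr:2>
#2 ALU src=r2,r3 held:RD_PORT  <A:1 Mu:1 Ld:0 B:1 rd:0 wr:2>
#3 ALU src=r4,r5 held:RD_PORT  <A:1 Mu:1 Ld:0 B:1 rd:0 wr:2>
#4 MEM src=r2 held:FU  <A:1 Mu:1 Ld:0 B:1 rd:0 wr:2>
#5 ALU src=r4,r6 held:RD_PORT  <A:1 Mu:1 Ld:0 B:1 rd:0 wr:2>
#6 MEM src=r3 held:FU  <A:1 Mu:1 Ld:0 B:1 rd:0 wr:2>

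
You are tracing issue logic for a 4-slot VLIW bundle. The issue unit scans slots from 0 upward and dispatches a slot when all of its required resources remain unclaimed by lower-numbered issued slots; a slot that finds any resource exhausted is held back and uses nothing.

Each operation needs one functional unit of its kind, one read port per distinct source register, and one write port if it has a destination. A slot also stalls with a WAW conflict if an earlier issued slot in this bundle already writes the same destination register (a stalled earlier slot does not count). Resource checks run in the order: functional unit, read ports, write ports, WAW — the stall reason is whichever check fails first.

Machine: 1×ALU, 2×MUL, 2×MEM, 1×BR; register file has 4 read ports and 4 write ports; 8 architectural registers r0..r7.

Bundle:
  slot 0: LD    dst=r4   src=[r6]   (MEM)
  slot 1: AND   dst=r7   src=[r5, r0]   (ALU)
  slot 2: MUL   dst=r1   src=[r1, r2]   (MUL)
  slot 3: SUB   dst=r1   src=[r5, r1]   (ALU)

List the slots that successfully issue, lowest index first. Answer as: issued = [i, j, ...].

  0. MEM→r4 ⇒ go  {1A/2Mu/1Ld/1B | 3r 3w}
  1. ALU→r7 ⇒ go  {0A/2Mu/1Ld/1B | 1r 2w}
  2. MUL→r1 ⇒ no(RD_PORT)  {0A/2Mu/1Ld/1B | 1r 2w}
  3. ALU→r1 ⇒ no(FU)  {0A/2Mu/1Ld/1B | 1r 2w}

issued = [0, 1]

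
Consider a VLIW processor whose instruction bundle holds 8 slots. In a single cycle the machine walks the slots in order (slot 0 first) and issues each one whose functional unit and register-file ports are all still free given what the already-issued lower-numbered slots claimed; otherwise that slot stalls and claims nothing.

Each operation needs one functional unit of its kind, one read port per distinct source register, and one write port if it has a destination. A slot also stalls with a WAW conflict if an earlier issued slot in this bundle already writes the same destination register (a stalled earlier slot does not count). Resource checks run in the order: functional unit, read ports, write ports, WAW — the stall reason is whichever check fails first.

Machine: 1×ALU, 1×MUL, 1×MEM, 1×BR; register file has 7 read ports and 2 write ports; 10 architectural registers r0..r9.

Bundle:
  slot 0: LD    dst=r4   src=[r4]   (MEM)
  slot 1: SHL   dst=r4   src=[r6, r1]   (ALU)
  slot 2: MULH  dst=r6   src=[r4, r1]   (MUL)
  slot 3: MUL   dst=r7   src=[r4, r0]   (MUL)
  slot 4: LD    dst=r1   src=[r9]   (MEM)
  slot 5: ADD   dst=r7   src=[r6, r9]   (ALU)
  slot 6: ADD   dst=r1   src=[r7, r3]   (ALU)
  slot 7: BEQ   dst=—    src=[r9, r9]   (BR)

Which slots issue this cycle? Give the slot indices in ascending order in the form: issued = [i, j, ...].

slot 0 (MEM): ISSUE — free A1,Mu1,Ld0,B1 rp6 wp1
slot 1 (ALU): stall WAW — free A1,Mu1,Ld0,B1 rp6 wp1
slot 2 (MUL): ISSUE — free A1,Mu0,Ld0,B1 rp4 wp0
slot 3 (MUL): stall FU — free A1,Mu0,Ld0,B1 rp4 wp0
slot 4 (MEM): stall FU — free A1,Mu0,Ld0,B1 rp4 wp0
slot 5 (ALU): stall WR_PORT — free A1,Mu0,Ld0,B1 rp4 wp0
slot 6 (ALU): stall WR_PORT — free A1,Mu0,Ld0,B1 rp4 wp0
slot 7 (BR): ISSUE — free A1,Mu0,Ld0,B0 rp3 wp0

issued = [0, 2, 7]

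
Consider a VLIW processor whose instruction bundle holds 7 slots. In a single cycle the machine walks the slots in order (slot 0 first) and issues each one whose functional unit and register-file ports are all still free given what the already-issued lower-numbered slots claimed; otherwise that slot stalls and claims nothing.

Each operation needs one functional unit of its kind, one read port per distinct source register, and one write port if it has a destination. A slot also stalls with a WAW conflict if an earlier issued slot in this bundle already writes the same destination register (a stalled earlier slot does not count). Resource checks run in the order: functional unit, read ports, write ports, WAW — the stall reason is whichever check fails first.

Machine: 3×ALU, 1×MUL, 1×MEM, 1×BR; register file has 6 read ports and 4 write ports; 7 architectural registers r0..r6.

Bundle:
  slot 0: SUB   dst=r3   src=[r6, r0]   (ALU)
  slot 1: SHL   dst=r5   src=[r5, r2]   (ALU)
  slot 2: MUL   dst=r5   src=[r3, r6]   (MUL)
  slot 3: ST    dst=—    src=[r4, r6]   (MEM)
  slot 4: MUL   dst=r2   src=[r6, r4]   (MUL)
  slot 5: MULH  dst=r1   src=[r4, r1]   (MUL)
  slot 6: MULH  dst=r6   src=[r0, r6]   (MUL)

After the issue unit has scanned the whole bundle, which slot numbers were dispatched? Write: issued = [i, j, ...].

issued = [0, 1, 3]

[0] ALU needs rd=2 wr=1: ok; after: ALU=2 MUL=1 MEM=1 BR=1, R=4, W=3
[1] ALU needs rd=2 wr=1: ok; after: ALU=1 MUL=1 MEM=1 BR=1, R=2, W=2
[2] MUL needs rd=2 wr=1: WAW; after: ALU=1 MUL=1 MEM=1 BR=1, R=2, W=2
[3] MEM needs rd=2 wr=0: ok; after: ALU=1 MUL=1 MEM=0 BR=1, R=0, W=2
[4] MUL needs rd=2 wr=1: RD_PORT; after: ALU=1 MUL=1 MEM=0 BR=1, R=0, W=2
[5] MUL needs rd=2 wr=1: RD_PORT; after: ALU=1 MUL=1 MEM=0 BR=1, R=0, W=2
[6] MUL needs rd=2 wr=1: RD_PORT; after: ALU=1 MUL=1 MEM=0 BR=1, R=0, W=2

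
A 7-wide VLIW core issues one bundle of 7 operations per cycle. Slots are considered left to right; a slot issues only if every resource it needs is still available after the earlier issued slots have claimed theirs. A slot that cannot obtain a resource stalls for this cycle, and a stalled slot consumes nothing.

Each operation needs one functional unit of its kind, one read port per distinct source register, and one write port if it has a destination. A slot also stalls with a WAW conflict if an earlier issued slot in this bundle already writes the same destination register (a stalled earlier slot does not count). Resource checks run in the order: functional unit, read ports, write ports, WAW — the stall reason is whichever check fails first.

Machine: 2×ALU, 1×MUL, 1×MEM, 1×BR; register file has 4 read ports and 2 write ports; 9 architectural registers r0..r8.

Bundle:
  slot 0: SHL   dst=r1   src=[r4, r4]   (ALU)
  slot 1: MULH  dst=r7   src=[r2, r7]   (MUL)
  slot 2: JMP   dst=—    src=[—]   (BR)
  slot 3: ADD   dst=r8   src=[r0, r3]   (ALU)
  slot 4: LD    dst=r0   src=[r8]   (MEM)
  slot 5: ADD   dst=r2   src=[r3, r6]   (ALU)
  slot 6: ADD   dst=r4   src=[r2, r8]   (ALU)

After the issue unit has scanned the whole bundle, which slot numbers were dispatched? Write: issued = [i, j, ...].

#0 ALU src=r4,r4 dispatched  <A:1 Mu:1 Ld:1 B:1 rd:3 wr:1>
#1 MUL src=r2,r7 dispatched  <A:1 Mu:0 Ld:1 B:1 rd:1 wr:0>
#2 BR src=- dispatched  <A:1 Mu:0 Ld:1 B:0 rd:1 wr:0>
#3 ALU src=r0,r3 held:RD_PORT  <A:1 Mu:0 Ld:1 B:0 rd:1 wr:0>
#4 MEM src=r8 held:WR_PORT  <A:1 Mu:0 Ld:1 B:0 rd:1 wr:0>
#5 ALU src=r3,r6 held:RD_PORT  <A:1 Mu:0 Ld:1 B:0 rd:1 wr:0>
#6 ALU src=r2,r8 held:RD_PORT  <A:1 Mu:0 Ld:1 B:0 rd:1 wr:0>

issued = [0, 1, 2]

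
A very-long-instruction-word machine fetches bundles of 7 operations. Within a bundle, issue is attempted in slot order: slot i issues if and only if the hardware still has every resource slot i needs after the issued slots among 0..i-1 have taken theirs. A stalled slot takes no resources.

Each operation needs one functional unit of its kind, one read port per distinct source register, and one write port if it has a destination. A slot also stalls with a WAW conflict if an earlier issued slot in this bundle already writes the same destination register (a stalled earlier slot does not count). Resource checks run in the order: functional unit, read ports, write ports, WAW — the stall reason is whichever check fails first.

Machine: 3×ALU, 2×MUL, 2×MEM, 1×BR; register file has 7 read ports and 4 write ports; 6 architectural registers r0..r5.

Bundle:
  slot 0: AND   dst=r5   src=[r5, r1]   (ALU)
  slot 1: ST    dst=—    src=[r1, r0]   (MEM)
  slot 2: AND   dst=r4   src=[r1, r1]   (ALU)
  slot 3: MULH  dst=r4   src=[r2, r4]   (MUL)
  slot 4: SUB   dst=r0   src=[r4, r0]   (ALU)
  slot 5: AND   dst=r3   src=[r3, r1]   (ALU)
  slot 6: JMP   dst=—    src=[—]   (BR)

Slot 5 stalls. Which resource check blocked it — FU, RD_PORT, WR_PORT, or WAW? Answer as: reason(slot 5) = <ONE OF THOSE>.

reason(slot 5) = FU

[0] ALU needs rd=2 wr=1: ok; after: ALU=2 MUL=2 MEM=2 BR=1, R=5, W=3
[1] MEM needs rd=2 wr=0: ok; after: ALU=2 MUL=2 MEM=1 BR=1, R=3, W=3
[2] ALU needs rd=1 wr=1: ok; after: ALU=1 MUL=2 MEM=1 BR=1, R=2, W=2
[3] MUL needs rd=2 wr=1: WAW; after: ALU=1 MUL=2 MEM=1 BR=1, R=2, W=2
[4] ALU needs rd=2 wr=1: ok; after: ALU=0 MUL=2 MEM=1 BR=1, R=0, W=1
[5] ALU needs rd=2 wr=1: FU; after: ALU=0 MUL=2 MEM=1 BR=1, R=0, W=1
[6] BR needs rd=0 wr=0: ok; after: ALU=0 MUL=2 MEM=1 BR=0, R=0, W=1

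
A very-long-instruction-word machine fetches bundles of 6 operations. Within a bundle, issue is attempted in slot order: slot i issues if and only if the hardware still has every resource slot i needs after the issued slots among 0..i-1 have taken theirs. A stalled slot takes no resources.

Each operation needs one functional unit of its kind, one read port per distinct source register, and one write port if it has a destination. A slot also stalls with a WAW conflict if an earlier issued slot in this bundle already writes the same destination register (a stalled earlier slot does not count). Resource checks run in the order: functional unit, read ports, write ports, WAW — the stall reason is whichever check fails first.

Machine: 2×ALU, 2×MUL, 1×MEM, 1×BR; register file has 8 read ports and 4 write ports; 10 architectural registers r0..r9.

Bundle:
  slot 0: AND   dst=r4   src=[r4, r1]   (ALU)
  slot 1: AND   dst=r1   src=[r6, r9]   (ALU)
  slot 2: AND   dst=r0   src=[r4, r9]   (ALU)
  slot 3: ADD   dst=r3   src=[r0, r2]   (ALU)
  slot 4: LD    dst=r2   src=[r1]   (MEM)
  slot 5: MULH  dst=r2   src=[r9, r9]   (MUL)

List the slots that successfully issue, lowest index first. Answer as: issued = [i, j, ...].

#0 ALU src=r4,r1 dispatched  <A:1 Mu:2 Ld:1 B:1 rd:6 wr:3>
#1 ALU src=r6,r9 dispatched  <A:0 Mu:2 Ld:1 B:1 rd:4 wr:2>
#2 ALU src=r4,r9 held:FU  <A:0 Mu:2 Ld:1 B:1 rd:4 wr:2>
#3 ALU src=r0,r2 held:FU  <A:0 Mu:2 Ld:1 B:1 rd:4 wr:2>
#4 MEM src=r1 dispatched  <A:0 Mu:2 Ld:0 B:1 rd:3 wr:1>
#5 MUL src=r9,r9 held:WAW  <A:0 Mu:2 Ld:0 B:1 rd:3 wr:1>

issued = [0, 1, 4]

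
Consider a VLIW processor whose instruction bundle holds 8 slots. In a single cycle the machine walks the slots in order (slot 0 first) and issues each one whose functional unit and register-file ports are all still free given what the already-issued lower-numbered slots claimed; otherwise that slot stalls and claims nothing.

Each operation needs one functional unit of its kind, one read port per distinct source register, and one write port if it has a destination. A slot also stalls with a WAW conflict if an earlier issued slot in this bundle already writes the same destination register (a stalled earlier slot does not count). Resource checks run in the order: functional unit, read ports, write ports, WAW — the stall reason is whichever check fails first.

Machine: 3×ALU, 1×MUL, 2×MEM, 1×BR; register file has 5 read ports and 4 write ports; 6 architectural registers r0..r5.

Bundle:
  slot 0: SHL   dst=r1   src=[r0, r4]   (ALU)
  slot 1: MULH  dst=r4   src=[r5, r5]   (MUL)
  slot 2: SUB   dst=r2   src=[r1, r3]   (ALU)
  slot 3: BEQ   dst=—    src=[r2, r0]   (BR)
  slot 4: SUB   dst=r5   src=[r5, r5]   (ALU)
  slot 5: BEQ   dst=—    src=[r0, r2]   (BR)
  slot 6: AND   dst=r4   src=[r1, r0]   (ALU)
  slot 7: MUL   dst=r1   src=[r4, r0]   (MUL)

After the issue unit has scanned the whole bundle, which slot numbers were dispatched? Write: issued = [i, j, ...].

issued = [0, 1, 2]

#0 ALU src=r0,r4 dispatched  <A:2 Mu:1 Ld:2 B:1 rd:3 wr:3>
#1 MUL src=r5,r5 dispatched  <A:2 Mu:0 Ld:2 B:1 rd:2 wr:2>
#2 ALU src=r1,r3 dispatched  <A:1 Mu:0 Ld:2 B:1 rd:0 wr:1>
#3 BR src=r2,r0 held:RD_PORT  <A:1 Mu:0 Ld:2 B:1 rd:0 wr:1>
#4 ALU src=r5,r5 held:RD_PORT  <A:1 Mu:0 Ld:2 B:1 rd:0 wr:1>
#5 BR src=r0,r2 held:RD_PORT  <A:1 Mu:0 Ld:2 B:1 rd:0 wr:1>
#6 ALU src=r1,r0 held:RD_PORT  <A:1 Mu:0 Ld:2 B:1 rd:0 wr:1>
#7 MUL src=r4,r0 held:FU  <A:1 Mu:0 Ld:2 B:1 rd:0 wr:1>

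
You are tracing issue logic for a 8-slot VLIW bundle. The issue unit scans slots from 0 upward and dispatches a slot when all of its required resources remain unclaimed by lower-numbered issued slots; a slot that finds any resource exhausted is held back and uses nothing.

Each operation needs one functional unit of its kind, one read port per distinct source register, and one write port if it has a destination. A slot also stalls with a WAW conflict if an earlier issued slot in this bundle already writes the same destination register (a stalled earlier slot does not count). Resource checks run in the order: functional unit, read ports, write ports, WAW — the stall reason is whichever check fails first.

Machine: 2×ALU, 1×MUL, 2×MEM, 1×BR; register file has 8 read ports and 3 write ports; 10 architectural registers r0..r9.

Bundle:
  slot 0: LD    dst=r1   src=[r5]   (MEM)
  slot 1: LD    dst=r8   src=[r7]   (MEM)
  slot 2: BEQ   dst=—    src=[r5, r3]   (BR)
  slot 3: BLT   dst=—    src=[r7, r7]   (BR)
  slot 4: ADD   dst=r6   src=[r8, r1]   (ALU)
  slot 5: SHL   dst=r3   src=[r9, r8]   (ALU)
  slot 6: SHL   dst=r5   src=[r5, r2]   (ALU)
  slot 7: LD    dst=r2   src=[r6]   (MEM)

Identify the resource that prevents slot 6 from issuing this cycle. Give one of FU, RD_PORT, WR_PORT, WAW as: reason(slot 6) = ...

reason(slot 6) = WR_PORT

  0. MEM→r1 ⇒ go  {2A/1Mu/1Ld/1B | 7r 2w}
  1. MEM→r8 ⇒ go  {2A/1Mu/0Ld/1B | 6r 1w}
  2. BR ⇒ go  {2A/1Mu/0Ld/0B | 4r 1w}
  3. BR ⇒ no(FU)  {2A/1Mu/0Ld/0B | 4r 1w}
  4. ALU→r6 ⇒ go  {1A/1Mu/0Ld/0B | 2r 0w}
  5. ALU→r3 ⇒ no(WR_PORT)  {1A/1Mu/0Ld/0B | 2r 0w}
  6. ALU→r5 ⇒ no(WR_PORT)  {1A/1Mu/0Ld/0B | 2r 0w}
  7. MEM→r2 ⇒ no(FU)  {1A/1Mu/0Ld/0B | 2r 0w}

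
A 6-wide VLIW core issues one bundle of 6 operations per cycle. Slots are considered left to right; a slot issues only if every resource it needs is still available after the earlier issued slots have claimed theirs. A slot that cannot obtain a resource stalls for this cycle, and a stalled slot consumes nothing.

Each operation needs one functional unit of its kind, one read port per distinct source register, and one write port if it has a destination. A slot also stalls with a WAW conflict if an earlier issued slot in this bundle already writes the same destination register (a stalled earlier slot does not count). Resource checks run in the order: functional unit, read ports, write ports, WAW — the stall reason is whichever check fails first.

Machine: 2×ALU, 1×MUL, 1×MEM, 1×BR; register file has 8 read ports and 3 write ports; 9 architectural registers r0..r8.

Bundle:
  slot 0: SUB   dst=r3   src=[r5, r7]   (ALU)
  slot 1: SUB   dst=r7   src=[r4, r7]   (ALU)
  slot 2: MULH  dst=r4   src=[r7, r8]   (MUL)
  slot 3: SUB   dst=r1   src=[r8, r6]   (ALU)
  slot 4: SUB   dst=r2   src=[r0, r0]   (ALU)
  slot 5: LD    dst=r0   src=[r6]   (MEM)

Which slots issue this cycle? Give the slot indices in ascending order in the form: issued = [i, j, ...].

(0) want 1×ALU +2rd +1wr — yes → AL1|MU1|ME1|BR1|rd6|wr2
(1) want 1×ALU +2rd +1wr — yes → AL0|MU1|ME1|BR1|rd4|wr1
(2) want 1×MUL +2rd +1wr — yes → AL0|MU0|ME1|BR1|rd2|wr0
(3) want 1×ALU +2rd +1wr — FU → AL0|MU0|ME1|BR1|rd2|wr0
(4) want 1×ALU +1rd +1wr — FU → AL0|MU0|ME1|BR1|rd2|wr0
(5) want 1×MEM +1rd +1wr — WR_PORT → AL0|MU0|ME1|BR1|rd2|wr0

issued = [0, 1, 2]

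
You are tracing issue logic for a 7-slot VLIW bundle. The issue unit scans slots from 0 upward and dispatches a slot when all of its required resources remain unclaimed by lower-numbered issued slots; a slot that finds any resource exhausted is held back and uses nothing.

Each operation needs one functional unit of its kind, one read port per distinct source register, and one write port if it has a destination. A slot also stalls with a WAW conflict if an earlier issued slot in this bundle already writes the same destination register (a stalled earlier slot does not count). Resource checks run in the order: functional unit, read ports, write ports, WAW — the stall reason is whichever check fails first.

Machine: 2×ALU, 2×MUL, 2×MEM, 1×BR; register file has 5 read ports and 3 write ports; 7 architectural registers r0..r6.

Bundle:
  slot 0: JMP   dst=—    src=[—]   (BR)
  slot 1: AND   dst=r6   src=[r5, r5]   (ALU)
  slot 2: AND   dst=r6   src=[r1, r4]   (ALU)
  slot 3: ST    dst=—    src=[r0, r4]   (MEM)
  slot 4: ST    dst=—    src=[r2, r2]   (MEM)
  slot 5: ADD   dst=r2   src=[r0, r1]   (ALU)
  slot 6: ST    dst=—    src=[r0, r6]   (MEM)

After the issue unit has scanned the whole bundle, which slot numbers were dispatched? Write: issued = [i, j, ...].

  0. BR ⇒ go  {2A/2Mu/2Ld/0B | 5r 3w}
  1. ALU→r6 ⇒ go  {1A/2Mu/2Ld/0B | 4r 2w}
  2. ALU→r6 ⇒ no(WAW)  {1A/2Mu/2Ld/0B | 4r 2w}
  3. MEM ⇒ go  {1A/2Mu/1Ld/0B | 2r 2w}
  4. MEM ⇒ go  {1A/2Mu/0Ld/0B | 1r 2w}
  5. ALU→r2 ⇒ no(RD_PORT)  {1A/2Mu/0Ld/0B | 1r 2w}
  6. MEM ⇒ no(FU)  {1A/2Mu/0Ld/0B | 1r 2w}

issued = [0, 1, 3, 4]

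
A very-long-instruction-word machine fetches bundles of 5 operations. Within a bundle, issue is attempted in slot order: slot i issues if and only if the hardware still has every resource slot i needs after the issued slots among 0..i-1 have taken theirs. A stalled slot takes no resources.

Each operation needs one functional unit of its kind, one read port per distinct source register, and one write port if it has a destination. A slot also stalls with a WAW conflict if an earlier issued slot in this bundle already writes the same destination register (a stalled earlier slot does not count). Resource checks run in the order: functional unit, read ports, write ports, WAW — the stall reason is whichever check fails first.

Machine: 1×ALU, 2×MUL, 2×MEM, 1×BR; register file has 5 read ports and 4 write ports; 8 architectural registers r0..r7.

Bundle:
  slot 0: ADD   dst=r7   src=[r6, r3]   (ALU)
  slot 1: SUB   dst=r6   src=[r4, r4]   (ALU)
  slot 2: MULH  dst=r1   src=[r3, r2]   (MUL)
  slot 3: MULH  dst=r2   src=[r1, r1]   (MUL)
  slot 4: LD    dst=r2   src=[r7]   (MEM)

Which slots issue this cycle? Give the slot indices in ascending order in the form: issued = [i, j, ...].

issued = [0, 2, 3]

  0. ALU→r7 ⇒ go  {0A/2Mu/2Ld/1B | 3r 3w}
  1. ALU→r6 ⇒ no(FU)  {0A/2Mu/2Ld/1B | 3r 3w}
  2. MUL→r1 ⇒ go  {0A/1Mu/2Ld/1B | 1r 2w}
  3. MUL→r2 ⇒ go  {0A/0Mu/2Ld/1B | 0r 1w}
  4. MEM→r2 ⇒ no(RD_PORT)  {0A/0Mu/2Ld/1B | 0r 1w}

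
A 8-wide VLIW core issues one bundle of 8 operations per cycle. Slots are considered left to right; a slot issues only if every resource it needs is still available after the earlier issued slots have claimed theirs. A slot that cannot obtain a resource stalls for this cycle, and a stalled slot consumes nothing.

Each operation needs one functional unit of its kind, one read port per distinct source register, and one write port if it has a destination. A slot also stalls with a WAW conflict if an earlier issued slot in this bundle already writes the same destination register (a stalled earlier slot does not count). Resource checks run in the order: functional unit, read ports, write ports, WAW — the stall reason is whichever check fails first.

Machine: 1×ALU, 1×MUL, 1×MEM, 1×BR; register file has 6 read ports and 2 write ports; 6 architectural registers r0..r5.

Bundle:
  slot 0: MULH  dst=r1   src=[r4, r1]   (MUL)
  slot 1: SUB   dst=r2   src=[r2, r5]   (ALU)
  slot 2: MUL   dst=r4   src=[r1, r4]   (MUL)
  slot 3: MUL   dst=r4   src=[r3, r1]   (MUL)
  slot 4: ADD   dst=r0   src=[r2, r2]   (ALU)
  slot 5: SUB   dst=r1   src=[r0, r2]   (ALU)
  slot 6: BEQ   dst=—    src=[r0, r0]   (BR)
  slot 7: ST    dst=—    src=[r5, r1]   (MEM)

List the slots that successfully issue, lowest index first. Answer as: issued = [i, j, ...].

#0 MUL src=r4,r1 dispatched  <A:1 Mu:0 Ld:1 B:1 rd:4 wr:1>
#1 ALU src=r2,r5 dispatched  <A:0 Mu:0 Ld:1 B:1 rd:2 wr:0>
#2 MUL src=r1,r4 held:FU  <A:0 Mu:0 Ld:1 B:1 rd:2 wr:0>
#3 MUL src=r3,r1 held:FU  <A:0 Mu:0 Ld:1 B:1 rd:2 wr:0>
#4 ALU src=r2,r2 held:FU  <A:0 Mu:0 Ld:1 B:1 rd:2 wr:0>
#5 ALU src=r0,r2 held:FU  <A:0 Mu:0 Ld:1 B:1 rd:2 wr:0>
#6 BR src=r0,r0 dispatched  <A:0 Mu:0 Ld:1 B:0 rd:1 wr:0>
#7 MEM src=r5,r1 held:RD_PORT  <A:0 Mu:0 Ld:1 B:0 rd:1 wr:0>

issued = [0, 1, 6]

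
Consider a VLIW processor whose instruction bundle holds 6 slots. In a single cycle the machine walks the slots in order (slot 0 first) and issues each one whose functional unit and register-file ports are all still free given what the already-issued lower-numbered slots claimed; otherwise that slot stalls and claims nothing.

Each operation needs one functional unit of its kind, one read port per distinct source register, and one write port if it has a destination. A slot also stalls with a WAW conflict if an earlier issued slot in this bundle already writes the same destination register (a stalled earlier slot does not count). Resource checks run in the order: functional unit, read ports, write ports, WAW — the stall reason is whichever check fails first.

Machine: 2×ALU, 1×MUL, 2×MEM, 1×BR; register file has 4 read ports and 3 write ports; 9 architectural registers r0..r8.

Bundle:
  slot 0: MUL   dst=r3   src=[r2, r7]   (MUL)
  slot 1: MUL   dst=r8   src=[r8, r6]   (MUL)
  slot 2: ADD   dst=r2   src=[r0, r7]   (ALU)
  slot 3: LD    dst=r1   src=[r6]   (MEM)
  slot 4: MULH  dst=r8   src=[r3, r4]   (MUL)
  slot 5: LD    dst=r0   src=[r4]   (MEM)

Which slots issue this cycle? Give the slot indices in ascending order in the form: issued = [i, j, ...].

issued = [0, 2]

(0) want 1×MUL +2rd +1wr — yes → AL2|MU0|ME2|BR1|rd2|wr2
(1) want 1×MUL +2rd +1wr — FU → AL2|MU0|ME2|BR1|rd2|wr2
(2) want 1×ALU +2rd +1wr — yes → AL1|MU0|ME2|BR1|rd0|wr1
(3) want 1×MEM +1rd +1wr — RD_PORT → AL1|MU0|ME2|BR1|rd0|wr1
(4) want 1×MUL +2rd +1wr — FU → AL1|MU0|ME2|BR1|rd0|wr1
(5) want 1×MEM +1rd +1wr — RD_PORT → AL1|MU0|ME2|BR1|rd0|wr1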